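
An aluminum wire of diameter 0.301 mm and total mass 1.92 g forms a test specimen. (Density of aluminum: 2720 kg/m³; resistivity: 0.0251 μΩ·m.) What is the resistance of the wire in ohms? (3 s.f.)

3.50 Ω

ρ = 0.0251 μΩ·m = 2.51×10^-8 Ω·m
A = π(d/2)² = π(1.5050e-04 m)² = 7.1158e-08 m²
L = m/(density·A) = 0.00192/(2720×7.1158e-08) = 9.92 m
R = ρL/A = (2.51×10^-8)(9.92)/(7.1158e-08) = 3.50 Ω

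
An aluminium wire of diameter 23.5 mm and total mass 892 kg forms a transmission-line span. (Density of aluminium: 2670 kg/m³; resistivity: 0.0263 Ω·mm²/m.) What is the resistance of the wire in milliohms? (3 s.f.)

46.7 mΩ

ρ = 0.0263 Ω·mm²/m = 2.63×10^-8 Ω·m
A = π(d/2)² = π(1.1750e-02 m)² = 4.3374e-04 m²
L = m/(density·A) = 892/(2670×4.3374e-04) = 770.2 m
R = ρL/A = (2.63×10^-8)(770.2)/(4.3374e-04) = 46.7 mΩ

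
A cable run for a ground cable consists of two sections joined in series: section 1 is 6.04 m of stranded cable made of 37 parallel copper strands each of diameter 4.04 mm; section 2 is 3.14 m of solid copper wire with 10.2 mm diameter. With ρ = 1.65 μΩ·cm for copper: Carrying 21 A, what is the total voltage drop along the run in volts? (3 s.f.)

0.0177 V

ρ = 1.65 μΩ·cm = 1.65×10^-8 Ω·m
Section 1: A_strand = π(2.0200e-03)² = 1.282e-05 m²; R₁ = ρL/(N·A_s) = (1.65×10^-8)(6.04)/(37×1.282e-05) = 2.101×10^-4 Ω
Section 2: A = π(d/2)² = π(5.1000e-03 m)² = 8.171e-05 m²
R₂ = (1.65×10^-8)(3.14)/(8.171e-05) = 6.340×10^-4 Ω
R = R₁ + R₂ = 8.442×10^-4 Ω
V = IR = 21 × 8.442×10^-4 = 0.0177 V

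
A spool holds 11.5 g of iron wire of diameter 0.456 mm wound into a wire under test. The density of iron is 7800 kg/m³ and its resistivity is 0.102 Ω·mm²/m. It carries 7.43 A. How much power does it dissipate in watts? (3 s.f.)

ρ = 0.102 Ω·mm²/m = 1.02×10^-7 Ω·m
A = π(d/2)² = π(2.2800e-04 m)² = 1.6331e-07 m²
L = m/(density·A) = 0.0115/(7800×1.6331e-07) = 9.028 m
R = ρL/A = (1.02×10^-7)(9.028)/(1.6331e-07) = 5.639 Ω
P = I²R = (7.43)² × 5.639 = 311 W

311 W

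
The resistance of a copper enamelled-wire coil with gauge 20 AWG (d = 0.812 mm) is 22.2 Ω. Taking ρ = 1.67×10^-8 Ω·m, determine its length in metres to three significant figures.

A = π(0.812/2 mm)² = π(4.0600e-04 m)² = 5.178e-07 m²
L = RA/ρ = (22.2)(5.178e-07)/(1.67×10^-8) = 688 m

688 m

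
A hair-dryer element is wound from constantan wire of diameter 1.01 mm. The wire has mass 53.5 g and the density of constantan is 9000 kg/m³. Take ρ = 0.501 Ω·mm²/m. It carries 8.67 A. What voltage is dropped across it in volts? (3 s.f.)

40.2 V

ρ = 0.501 Ω·mm²/m = 5.01×10^-7 Ω·m
A = π(d/2)² = π(5.0500e-04 m)² = 8.0118e-07 m²
L = m/(density·A) = 0.0535/(9000×8.0118e-07) = 7.42 m
R = ρL/A = (5.01×10^-7)(7.42)/(8.0118e-07) = 4.64 Ω
V = IR = 8.67 × 4.64 = 40.2 V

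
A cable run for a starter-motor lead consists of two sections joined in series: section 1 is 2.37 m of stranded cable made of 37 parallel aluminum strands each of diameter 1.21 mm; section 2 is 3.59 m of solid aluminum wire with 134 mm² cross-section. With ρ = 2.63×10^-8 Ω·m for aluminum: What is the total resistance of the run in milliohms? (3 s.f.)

Section 1: A_strand = π(6.0500e-04)² = 1.150e-06 m²; R₁ = ρL/(N·A_s) = (2.63×10^-8)(2.37)/(37×1.150e-06) = 0.001465 Ω
Section 2: A = 134 mm² = 1.340e-04 m²
R₂ = (2.63×10^-8)(3.59)/(1.340e-04) = 7.046×10^-4 Ω
R = R₁ + R₂ = 2.17 mΩ

2.17 mΩ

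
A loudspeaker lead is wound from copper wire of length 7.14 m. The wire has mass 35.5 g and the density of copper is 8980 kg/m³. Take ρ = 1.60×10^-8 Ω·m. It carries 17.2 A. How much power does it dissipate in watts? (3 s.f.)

61.0 W

A = m/(density·L) = 0.0355/(8980×7.14) = 5.5367e-07 m²
R = ρL/A = (1.60×10^-8)(7.14)/(5.5367e-07) = 0.2063 Ω
P = I²R = (17.2)² × 0.2063 = 61.0 W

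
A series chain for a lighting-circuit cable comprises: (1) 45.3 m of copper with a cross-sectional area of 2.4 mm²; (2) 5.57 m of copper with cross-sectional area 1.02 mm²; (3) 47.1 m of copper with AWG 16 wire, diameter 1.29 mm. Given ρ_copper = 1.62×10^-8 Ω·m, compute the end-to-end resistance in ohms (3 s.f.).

0.978 Ω

Seg 1: A = 2.4 mm² = 2.400e-06 m²
R_1 = (1.62×10^-8)(45.3)/(2.400e-06) = 0.3058 Ω
Seg 2: A = 1.02 mm² = 1.020e-06 m²
R_2 = (1.62×10^-8)(5.57)/(1.020e-06) = 0.08846 Ω
Seg 3: A = π(1.29/2 mm)² = π(6.4500e-04 m)² = 1.307e-06 m²
R_3 = (1.62×10^-8)(47.1)/(1.307e-06) = 0.5838 Ω
R_total = R_1 + R_2 + R_3 = 0.978 Ω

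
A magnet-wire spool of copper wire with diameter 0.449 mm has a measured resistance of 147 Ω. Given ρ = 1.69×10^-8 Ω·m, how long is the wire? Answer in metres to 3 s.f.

A = π(d/2)² = π(2.2450e-04 m)² = 1.583e-07 m²
L = RA/ρ = (147)(1.583e-07)/(1.69×10^-8) = 1380 m

1380 m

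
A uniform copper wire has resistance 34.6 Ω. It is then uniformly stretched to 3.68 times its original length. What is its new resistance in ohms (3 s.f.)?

Volume constant ⇒ A' = A/k with k = 3.68. R' = ρ(kL)/(A/k) = k²R.
R' = 13.54 × 34.6 = 469 Ω

469 Ω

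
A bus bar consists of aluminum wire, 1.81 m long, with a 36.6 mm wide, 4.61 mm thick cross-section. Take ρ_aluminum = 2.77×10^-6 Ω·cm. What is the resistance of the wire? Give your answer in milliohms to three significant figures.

0.297 mΩ

ρ = 2.77×10^-6 Ω·cm = 2.77×10^-8 Ω·m
A = 36.6 × 4.61 mm² = 169 mm² = 1.687e-04 m²
R = ρL/A = (2.77×10^-8)(1.81 m)/(1.687e-04 m²) = 0.297 mΩ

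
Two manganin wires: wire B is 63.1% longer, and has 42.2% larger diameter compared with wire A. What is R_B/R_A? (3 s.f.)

0.807

R ∝ L/d², so R_B/R_A = (1 + 63.1/100) × (1 + 42.2/100)⁻²
= 1.631 × 0.4945 = 0.807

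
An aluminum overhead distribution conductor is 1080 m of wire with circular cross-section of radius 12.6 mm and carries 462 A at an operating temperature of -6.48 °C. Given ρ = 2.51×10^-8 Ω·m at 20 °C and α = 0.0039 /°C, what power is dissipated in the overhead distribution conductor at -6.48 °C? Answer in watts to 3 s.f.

A = πr² = π(1.2600e-02 m)² = 4.988e-04 m²
R₍20₎ = ρL/A = (2.51×10^-8)(1080)/(4.988e-04) = 0.05435 Ω
R₍-6.48₎ = R₍20₎(1 + αΔT) = 0.05435 × (1 + 0.0039×-26.5) = 0.04874 Ω
P = I²R = (462)² × 0.04874 = 10400 W

10400 W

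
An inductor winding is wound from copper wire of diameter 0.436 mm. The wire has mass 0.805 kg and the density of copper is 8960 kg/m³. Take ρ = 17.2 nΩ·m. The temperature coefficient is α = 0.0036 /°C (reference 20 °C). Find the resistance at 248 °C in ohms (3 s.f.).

ρ = 17.2 nΩ·m = 1.72×10^-8 Ω·m
A = π(d/2)² = π(2.1800e-04 m)² = 1.4930e-07 m²
L = m/(density·A) = 0.805/(8960×1.4930e-07) = 601.8 m
R = ρL/A = (1.72×10^-8)(601.8)/(1.4930e-07) = 69.33 Ω
R(248 °C) = 69.33 × (1 + 0.0036×228) = 126 Ω

126 Ω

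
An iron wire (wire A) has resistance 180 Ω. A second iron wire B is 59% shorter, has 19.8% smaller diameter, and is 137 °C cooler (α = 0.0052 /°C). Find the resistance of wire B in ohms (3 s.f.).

R ∝ ρL/d² with ρ ∝ (1+αΔT), so R_B/R_A = (1 − 59/100) × (1 − 19.8/100)⁻² × (1 − 0.0052×137)
= 0.41 × 1.555 × 0.2876 = 0.1833
R_B = 0.1833 × 180 = 33.0 Ω

33.0 Ω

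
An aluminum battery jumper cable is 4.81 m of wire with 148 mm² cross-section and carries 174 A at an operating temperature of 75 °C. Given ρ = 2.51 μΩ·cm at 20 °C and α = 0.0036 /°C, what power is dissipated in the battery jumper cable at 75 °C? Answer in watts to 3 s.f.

29.6 W

ρ = 2.51 μΩ·cm = 2.51×10^-8 Ω·m
A = 148 mm² = 1.480e-04 m²
R₍20₎ = ρL/A = (2.51×10^-8)(4.81)/(1.480e-04) = 8.158×10^-4 Ω
R₍75₎ = R₍20₎(1 + αΔT) = 8.158×10^-4 × (1 + 0.0036×55) = 9.773×10^-4 Ω
P = I²R = (174)² × 9.773×10^-4 = 29.6 W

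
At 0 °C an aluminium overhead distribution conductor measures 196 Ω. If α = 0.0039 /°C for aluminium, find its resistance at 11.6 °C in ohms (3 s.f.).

205 Ω

ΔT = 11.6 − 0 = 11.6 °C
R = R₀(1 + αΔT) = 196 × (1 + 0.0039×11.6) = 196 × 1.045 = 205 Ω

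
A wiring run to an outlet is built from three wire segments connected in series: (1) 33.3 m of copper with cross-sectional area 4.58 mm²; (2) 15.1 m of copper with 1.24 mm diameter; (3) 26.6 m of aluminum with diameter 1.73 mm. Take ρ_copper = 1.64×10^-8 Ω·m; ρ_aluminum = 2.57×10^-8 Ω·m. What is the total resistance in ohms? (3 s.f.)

0.615 Ω

Seg 1: A = 4.58 mm² = 4.580e-06 m²
R_1 = (1.64×10^-8)(33.3)/(4.580e-06) = 0.1192 Ω
Seg 2: A = π(d/2)² = π(6.2000e-04 m)² = 1.208e-06 m²
R_2 = (1.64×10^-8)(15.1)/(1.208e-06) = 0.2051 Ω
Seg 3: A = π(d/2)² = π(8.6500e-04 m)² = 2.351e-06 m²
R_3 = (2.57×10^-8)(26.6)/(2.351e-06) = 0.2908 Ω
R_total = R_1 + R_2 + R_3 = 0.615 Ω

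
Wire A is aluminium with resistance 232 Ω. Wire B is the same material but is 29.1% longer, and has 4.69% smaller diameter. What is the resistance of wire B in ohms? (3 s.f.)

330 Ω

R ∝ L/d², so R_B/R_A = (1 + 29.1/100) × (1 − 4.69/100)⁻²
= 1.291 × 1.101 = 1.421
R_B = 1.421 × 232 = 330 Ω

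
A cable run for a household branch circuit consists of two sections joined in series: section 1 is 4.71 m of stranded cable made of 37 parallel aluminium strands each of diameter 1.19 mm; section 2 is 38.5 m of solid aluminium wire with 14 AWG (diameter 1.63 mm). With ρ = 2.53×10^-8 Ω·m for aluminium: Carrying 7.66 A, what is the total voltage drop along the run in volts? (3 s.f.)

Section 1: A_strand = π(5.9500e-04)² = 1.112e-06 m²; R₁ = ρL/(N·A_s) = (2.53×10^-8)(4.71)/(37×1.112e-06) = 0.002896 Ω
Section 2: A = π(1.63/2 mm)² = π(8.1500e-04 m)² = 2.087e-06 m²
R₂ = (2.53×10^-8)(38.5)/(2.087e-06) = 0.4668 Ω
R = R₁ + R₂ = 0.4697 Ω
V = IR = 7.66 × 0.4697 = 3.60 V

3.60 V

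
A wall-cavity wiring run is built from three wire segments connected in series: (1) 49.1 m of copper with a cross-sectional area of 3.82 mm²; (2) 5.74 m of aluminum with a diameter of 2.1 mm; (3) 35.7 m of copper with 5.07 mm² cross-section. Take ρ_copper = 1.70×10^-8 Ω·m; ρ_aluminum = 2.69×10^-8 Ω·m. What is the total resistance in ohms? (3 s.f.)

0.383 Ω

Seg 1: A = 3.82 mm² = 3.820e-06 m²
R_1 = (1.70×10^-8)(49.1)/(3.820e-06) = 0.2185 Ω
Seg 2: A = π(d/2)² = π(1.0500e-03 m)² = 3.464e-06 m²
R_2 = (2.69×10^-8)(5.74)/(3.464e-06) = 0.04458 Ω
Seg 3: A = 5.07 mm² = 5.070e-06 m²
R_3 = (1.70×10^-8)(35.7)/(5.070e-06) = 0.1197 Ω
R_total = R_1 + R_2 + R_3 = 0.383 Ω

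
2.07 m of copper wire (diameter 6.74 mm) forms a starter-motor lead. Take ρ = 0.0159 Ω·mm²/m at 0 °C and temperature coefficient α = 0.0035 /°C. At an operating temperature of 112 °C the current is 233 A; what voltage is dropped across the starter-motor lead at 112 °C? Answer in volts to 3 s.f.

0.299 V

ρ = 0.0159 Ω·mm²/m = 1.59×10^-8 Ω·m
A = π(d/2)² = π(3.3700e-03 m)² = 3.568e-05 m²
R₍0₎ = ρL/A = (1.59×10^-8)(2.07)/(3.568e-05) = 9.225×10^-4 Ω
R₍112₎ = R₍0₎(1 + αΔT) = 9.225×10^-4 × (1 + 0.0035×112) = 0.001284 Ω
V = IR = 233 × 0.001284 = 0.299 V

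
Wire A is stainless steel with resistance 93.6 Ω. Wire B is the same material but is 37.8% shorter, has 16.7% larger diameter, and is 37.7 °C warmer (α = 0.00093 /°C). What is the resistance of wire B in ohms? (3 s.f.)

R ∝ ρL/d² with ρ ∝ (1+αΔT), so R_B/R_A = (1 − 37.8/100) × (1 + 16.7/100)⁻² × (1 + 0.00093×37.7)
= 0.622 × 0.7343 × 1.035 = 0.4727
R_B = 0.4727 × 93.6 = 44.2 Ω

44.2 Ω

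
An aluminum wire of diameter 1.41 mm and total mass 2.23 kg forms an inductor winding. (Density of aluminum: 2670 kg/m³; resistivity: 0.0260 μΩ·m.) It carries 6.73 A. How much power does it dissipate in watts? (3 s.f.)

403 W

ρ = 0.0260 μΩ·m = 2.60×10^-8 Ω·m
A = π(d/2)² = π(7.0500e-04 m)² = 1.5615e-06 m²
L = m/(density·A) = 2.23/(2670×1.5615e-06) = 534.9 m
R = ρL/A = (2.60×10^-8)(534.9)/(1.5615e-06) = 8.907 Ω
P = I²R = (6.73)² × 8.907 = 403 W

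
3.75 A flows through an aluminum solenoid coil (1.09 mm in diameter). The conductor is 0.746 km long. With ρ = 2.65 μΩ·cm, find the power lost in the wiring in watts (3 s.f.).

ρ = 2.65 μΩ·cm = 2.65×10^-8 Ω·m
A = π(d/2)² = π(5.4500e-04 m)² = 9.331e-07 m²
R = ρL/A = (2.65×10^-8)(746)/(9.331e-07) = 21.19 Ω
P = I²R = (3.75)² × 21.19 = 298 W

298 W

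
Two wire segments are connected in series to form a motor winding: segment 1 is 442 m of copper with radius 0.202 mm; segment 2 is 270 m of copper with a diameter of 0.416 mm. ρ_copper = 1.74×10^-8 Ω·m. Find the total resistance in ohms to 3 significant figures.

Segment 1: A = πr² = π(2.0200e-04 m)² = 1.282e-07 m²
R₁ = ρL/A = (1.74×10^-8)(442)/(1.282e-07) = 60 Ω
Segment 2: A = π(d/2)² = π(2.0800e-04 m)² = 1.359e-07 m²
R₂ = (1.74×10^-8)(270)/(1.359e-07) = 34.56 Ω
R = R₁ + R₂ = 94.6 Ω

94.6 Ω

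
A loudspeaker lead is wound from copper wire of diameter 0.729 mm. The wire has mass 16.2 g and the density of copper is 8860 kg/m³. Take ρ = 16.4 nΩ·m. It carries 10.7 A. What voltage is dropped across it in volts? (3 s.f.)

ρ = 16.4 nΩ·m = 1.64×10^-8 Ω·m
A = π(d/2)² = π(3.6450e-04 m)² = 4.1739e-07 m²
L = m/(density·A) = 0.0162/(8860×4.1739e-07) = 4.381 m
R = ρL/A = (1.64×10^-8)(4.381)/(4.1739e-07) = 0.1721 Ω
V = IR = 10.7 × 0.1721 = 1.84 V

1.84 V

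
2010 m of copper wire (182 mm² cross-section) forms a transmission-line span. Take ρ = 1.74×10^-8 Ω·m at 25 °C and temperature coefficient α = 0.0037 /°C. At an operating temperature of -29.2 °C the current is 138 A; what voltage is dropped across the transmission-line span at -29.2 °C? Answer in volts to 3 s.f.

A = 182 mm² = 1.820e-04 m²
R₍25₎ = ρL/A = (1.74×10^-8)(2010)/(1.820e-04) = 0.1922 Ω
R₍-29.2₎ = R₍25₎(1 + αΔT) = 0.1922 × (1 + 0.0037×-54.2) = 0.1536 Ω
V = IR = 138 × 0.1536 = 21.2 V

21.2 V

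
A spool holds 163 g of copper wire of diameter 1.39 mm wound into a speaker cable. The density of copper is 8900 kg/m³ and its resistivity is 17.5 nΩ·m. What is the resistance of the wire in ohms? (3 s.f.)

ρ = 17.5 nΩ·m = 1.75×10^-8 Ω·m
A = π(d/2)² = π(6.9500e-04 m)² = 1.5175e-06 m²
L = m/(density·A) = 0.163/(8900×1.5175e-06) = 12.07 m
R = ρL/A = (1.75×10^-8)(12.07)/(1.5175e-06) = 0.139 Ω

0.139 Ω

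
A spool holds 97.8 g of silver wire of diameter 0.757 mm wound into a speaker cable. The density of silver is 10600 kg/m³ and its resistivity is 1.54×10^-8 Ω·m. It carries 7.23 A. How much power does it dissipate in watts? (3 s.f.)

A = π(d/2)² = π(3.7850e-04 m)² = 4.5007e-07 m²
L = m/(density·A) = 0.0978/(10600×4.5007e-07) = 20.5 m
R = ρL/A = (1.54×10^-8)(20.5)/(4.5007e-07) = 0.7014 Ω
P = I²R = (7.23)² × 0.7014 = 36.7 W

36.7 W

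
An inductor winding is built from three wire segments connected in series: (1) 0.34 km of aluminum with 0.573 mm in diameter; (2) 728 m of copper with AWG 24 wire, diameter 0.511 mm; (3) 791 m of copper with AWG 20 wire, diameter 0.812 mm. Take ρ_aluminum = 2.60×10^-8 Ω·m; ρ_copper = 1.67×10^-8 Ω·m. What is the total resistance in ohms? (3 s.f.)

119 Ω

Seg 1: A = π(d/2)² = π(2.8650e-04 m)² = 2.579e-07 m²
R_1 = (2.60×10^-8)(340)/(2.579e-07) = 34.28 Ω
Seg 2: A = π(0.511/2 mm)² = π(2.5550e-04 m)² = 2.051e-07 m²
R_2 = (1.67×10^-8)(728)/(2.051e-07) = 59.28 Ω
Seg 3: A = π(0.812/2 mm)² = π(4.0600e-04 m)² = 5.178e-07 m²
R_3 = (1.67×10^-8)(791)/(5.178e-07) = 25.51 Ω
R_total = R_1 + R_2 + R_3 = 119 Ω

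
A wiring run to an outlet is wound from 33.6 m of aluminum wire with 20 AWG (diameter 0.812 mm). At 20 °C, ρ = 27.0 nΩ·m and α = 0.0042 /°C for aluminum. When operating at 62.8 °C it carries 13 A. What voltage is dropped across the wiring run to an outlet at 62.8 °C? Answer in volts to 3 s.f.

26.9 V

ρ = 27.0 nΩ·m = 2.70×10^-8 Ω·m
A = π(0.812/2 mm)² = π(4.0600e-04 m)² = 5.178e-07 m²
R₍20₎ = ρL/A = (2.70×10^-8)(33.6)/(5.178e-07) = 1.752 Ω
R₍62.8₎ = R₍20₎(1 + αΔT) = 1.752 × (1 + 0.0042×42.8) = 2.067 Ω
V = IR = 13 × 2.067 = 26.9 V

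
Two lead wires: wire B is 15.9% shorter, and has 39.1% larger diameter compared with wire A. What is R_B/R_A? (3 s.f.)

R ∝ L/d², so R_B/R_A = (1 − 15.9/100) × (1 + 39.1/100)⁻²
= 0.841 × 0.5168 = 0.435

0.435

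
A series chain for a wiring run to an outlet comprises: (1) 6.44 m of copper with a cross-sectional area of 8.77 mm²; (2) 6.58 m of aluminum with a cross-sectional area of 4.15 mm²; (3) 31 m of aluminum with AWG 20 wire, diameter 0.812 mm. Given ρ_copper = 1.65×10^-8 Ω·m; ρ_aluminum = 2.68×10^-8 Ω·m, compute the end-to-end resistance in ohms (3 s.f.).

1.66 Ω

Seg 1: A = 8.77 mm² = 8.770e-06 m²
R_1 = (1.65×10^-8)(6.44)/(8.770e-06) = 0.01212 Ω
Seg 2: A = 4.15 mm² = 4.150e-06 m²
R_2 = (2.68×10^-8)(6.58)/(4.150e-06) = 0.04249 Ω
Seg 3: A = π(0.812/2 mm)² = π(4.0600e-04 m)² = 5.178e-07 m²
R_3 = (2.68×10^-8)(31)/(5.178e-07) = 1.604 Ω
R_total = R_1 + R_2 + R_3 = 1.66 Ω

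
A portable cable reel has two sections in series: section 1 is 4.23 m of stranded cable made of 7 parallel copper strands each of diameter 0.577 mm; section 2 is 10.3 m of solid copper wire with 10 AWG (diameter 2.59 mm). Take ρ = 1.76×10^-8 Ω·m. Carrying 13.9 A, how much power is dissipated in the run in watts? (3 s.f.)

Section 1: A_strand = π(2.8850e-04)² = 2.615e-07 m²; R₁ = ρL/(N·A_s) = (1.76×10^-8)(4.23)/(7×2.615e-07) = 0.04067 Ω
Section 2: A = π(2.59/2 mm)² = π(1.2950e-03 m)² = 5.269e-06 m²
R₂ = (1.76×10^-8)(10.3)/(5.269e-06) = 0.03441 Ω
R = R₁ + R₂ = 0.07508 Ω
P = I²R = (13.9)² × 0.07508 = 14.5 W

14.5 W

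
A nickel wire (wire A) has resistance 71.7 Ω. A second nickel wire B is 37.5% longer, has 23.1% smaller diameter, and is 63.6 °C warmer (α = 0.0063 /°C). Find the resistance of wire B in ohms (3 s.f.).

234 Ω

R ∝ ρL/d² with ρ ∝ (1+αΔT), so R_B/R_A = (1 + 37.5/100) × (1 − 23.1/100)⁻² × (1 + 0.0063×63.6)
= 1.375 × 1.691 × 1.401 = 3.257
R_B = 3.257 × 71.7 = 234 Ω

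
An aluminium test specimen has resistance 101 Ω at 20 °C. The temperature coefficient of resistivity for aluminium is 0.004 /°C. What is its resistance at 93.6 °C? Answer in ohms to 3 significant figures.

131 Ω

ΔT = 93.6 − 20 = 73.6 °C
R = R₀(1 + αΔT) = 101 × (1 + 0.004×73.6) = 101 × 1.294 = 131 Ω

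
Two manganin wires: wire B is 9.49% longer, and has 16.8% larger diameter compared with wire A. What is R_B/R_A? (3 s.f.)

0.803

R ∝ L/d², so R_B/R_A = (1 + 9.49/100) × (1 + 16.8/100)⁻²
= 1.095 × 0.733 = 0.803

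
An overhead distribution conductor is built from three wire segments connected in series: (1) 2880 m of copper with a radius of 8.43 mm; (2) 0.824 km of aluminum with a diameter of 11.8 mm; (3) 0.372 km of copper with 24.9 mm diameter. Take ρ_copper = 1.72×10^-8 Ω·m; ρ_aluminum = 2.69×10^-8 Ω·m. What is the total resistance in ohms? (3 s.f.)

0.438 Ω

Seg 1: A = πr² = π(8.4300e-03 m)² = 2.233e-04 m²
R_1 = (1.72×10^-8)(2880)/(2.233e-04) = 0.2219 Ω
Seg 2: A = π(d/2)² = π(5.9000e-03 m)² = 1.094e-04 m²
R_2 = (2.69×10^-8)(824)/(1.094e-04) = 0.2027 Ω
Seg 3: A = π(d/2)² = π(1.2450e-02 m)² = 4.870e-04 m²
R_3 = (1.72×10^-8)(372)/(4.870e-04) = 0.01314 Ω
R_total = R_1 + R_2 + R_3 = 0.438 Ω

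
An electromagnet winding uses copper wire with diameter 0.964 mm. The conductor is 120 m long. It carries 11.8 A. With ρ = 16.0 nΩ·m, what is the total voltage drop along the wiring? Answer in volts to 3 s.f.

ρ = 16.0 nΩ·m = 1.60×10^-8 Ω·m
A = π(d/2)² = π(4.8200e-04 m)² = 7.299e-07 m²
R = ρL/A = (1.60×10^-8)(120)/(7.299e-07) = 2.631 Ω
V = IR = 11.8 × 2.631 = 31.0 V

31.0 V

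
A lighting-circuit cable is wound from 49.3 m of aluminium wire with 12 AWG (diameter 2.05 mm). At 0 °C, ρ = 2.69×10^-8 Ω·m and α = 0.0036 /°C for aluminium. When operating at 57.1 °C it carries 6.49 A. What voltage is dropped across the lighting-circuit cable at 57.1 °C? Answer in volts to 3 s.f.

A = π(2.05/2 mm)² = π(1.0250e-03 m)² = 3.301e-06 m²
R₍0₎ = ρL/A = (2.69×10^-8)(49.3)/(3.301e-06) = 0.4018 Ω
R₍57.1₎ = R₍0₎(1 + αΔT) = 0.4018 × (1 + 0.0036×57.1) = 0.4844 Ω
V = IR = 6.49 × 0.4844 = 3.14 V

3.14 V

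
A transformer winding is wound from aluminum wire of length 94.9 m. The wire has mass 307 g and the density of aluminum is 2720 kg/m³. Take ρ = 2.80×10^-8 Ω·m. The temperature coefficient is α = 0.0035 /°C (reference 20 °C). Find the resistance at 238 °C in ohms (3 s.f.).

A = m/(density·L) = 0.307/(2720×94.9) = 1.1893e-06 m²
R = ρL/A = (2.80×10^-8)(94.9)/(1.1893e-06) = 2.234 Ω
R(238 °C) = 2.234 × (1 + 0.0035×218) = 3.94 Ω

3.94 Ω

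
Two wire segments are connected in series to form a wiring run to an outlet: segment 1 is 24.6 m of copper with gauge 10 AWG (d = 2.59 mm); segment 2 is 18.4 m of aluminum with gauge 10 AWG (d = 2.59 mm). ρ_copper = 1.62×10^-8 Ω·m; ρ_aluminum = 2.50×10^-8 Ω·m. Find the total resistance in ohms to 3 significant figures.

0.163 Ω

Segment 1: A = π(2.59/2 mm)² = π(1.2950e-03 m)² = 5.269e-06 m²
R₁ = ρL/A = (1.62×10^-8)(24.6)/(5.269e-06) = 0.07564 Ω
R₂ = (2.50×10^-8)(18.4)/(5.269e-06) = 0.08731 Ω
R = R₁ + R₂ = 0.163 Ω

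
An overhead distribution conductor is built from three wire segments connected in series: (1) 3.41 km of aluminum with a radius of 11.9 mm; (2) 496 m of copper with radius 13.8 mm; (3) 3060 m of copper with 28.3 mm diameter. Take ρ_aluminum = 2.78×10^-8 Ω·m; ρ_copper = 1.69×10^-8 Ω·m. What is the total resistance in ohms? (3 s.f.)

Seg 1: A = πr² = π(1.1900e-02 m)² = 4.449e-04 m²
R_1 = (2.78×10^-8)(3410)/(4.449e-04) = 0.2131 Ω
Seg 2: A = πr² = π(1.3800e-02 m)² = 5.983e-04 m²
R_2 = (1.69×10^-8)(496)/(5.983e-04) = 0.01401 Ω
Seg 3: A = π(d/2)² = π(1.4150e-02 m)² = 6.290e-04 m²
R_3 = (1.69×10^-8)(3060)/(6.290e-04) = 0.08221 Ω
R_total = R_1 + R_2 + R_3 = 0.309 Ω

0.309 Ω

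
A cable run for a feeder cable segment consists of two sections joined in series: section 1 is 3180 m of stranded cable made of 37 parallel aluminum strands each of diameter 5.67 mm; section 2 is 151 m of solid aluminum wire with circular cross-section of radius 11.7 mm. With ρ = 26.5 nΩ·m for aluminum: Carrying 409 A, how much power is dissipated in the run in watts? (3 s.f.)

ρ = 26.5 nΩ·m = 2.65×10^-8 Ω·m
Section 1: A_strand = π(2.8350e-03)² = 2.525e-05 m²; R₁ = ρL/(N·A_s) = (2.65×10^-8)(3180)/(37×2.525e-05) = 0.0902 Ω
Section 2: A = πr² = π(1.1700e-02 m)² = 4.301e-04 m²
R₂ = (2.65×10^-8)(151)/(4.301e-04) = 0.009305 Ω
R = R₁ + R₂ = 0.09951 Ω
P = I²R = (409)² × 0.09951 = 16600 W

16600 W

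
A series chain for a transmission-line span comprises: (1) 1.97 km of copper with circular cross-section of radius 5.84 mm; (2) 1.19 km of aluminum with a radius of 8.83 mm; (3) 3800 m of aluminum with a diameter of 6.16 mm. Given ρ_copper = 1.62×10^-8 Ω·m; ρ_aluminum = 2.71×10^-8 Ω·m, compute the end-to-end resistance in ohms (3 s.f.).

3.88 Ω

Seg 1: A = πr² = π(5.8400e-03 m)² = 1.071e-04 m²
R_1 = (1.62×10^-8)(1970)/(1.071e-04) = 0.2979 Ω
Seg 2: A = πr² = π(8.8300e-03 m)² = 2.449e-04 m²
R_2 = (2.71×10^-8)(1190)/(2.449e-04) = 0.1317 Ω
Seg 3: A = π(d/2)² = π(3.0800e-03 m)² = 2.980e-05 m²
R_3 = (2.71×10^-8)(3800)/(2.980e-05) = 3.455 Ω
R_total = R_1 + R_2 + R_3 = 3.88 Ω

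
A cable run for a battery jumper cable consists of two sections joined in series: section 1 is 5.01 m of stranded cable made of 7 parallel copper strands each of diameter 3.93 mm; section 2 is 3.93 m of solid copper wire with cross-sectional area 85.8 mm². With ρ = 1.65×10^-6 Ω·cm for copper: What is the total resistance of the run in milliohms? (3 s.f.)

ρ = 1.65×10^-6 Ω·cm = 1.65×10^-8 Ω·m
Section 1: A_strand = π(1.9650e-03)² = 1.213e-05 m²; R₁ = ρL/(N·A_s) = (1.65×10^-8)(5.01)/(7×1.213e-05) = 9.735×10^-4 Ω
Section 2: A = 85.8 mm² = 8.580e-05 m²
R₂ = (1.65×10^-8)(3.93)/(8.580e-05) = 7.558×10^-4 Ω
R = R₁ + R₂ = 1.73 mΩ

1.73 mΩ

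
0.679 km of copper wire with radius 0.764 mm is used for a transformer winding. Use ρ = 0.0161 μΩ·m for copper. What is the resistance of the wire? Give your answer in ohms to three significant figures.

5.96 Ω

ρ = 0.0161 μΩ·m = 1.61×10^-8 Ω·m
A = πr² = π(7.6400e-04 m)² = 1.834e-06 m²
R = ρL/A = (1.61×10^-8)(679 m)/(1.834e-06 m²) = 5.96 Ω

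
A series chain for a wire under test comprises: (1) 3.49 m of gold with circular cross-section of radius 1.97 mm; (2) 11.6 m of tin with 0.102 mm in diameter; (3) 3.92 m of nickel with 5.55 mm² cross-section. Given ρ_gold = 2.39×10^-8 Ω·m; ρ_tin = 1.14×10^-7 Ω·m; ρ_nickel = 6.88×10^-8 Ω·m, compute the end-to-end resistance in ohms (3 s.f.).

162 Ω

Seg 1: A = πr² = π(1.9700e-03 m)² = 1.219e-05 m²
R_1 = (2.39×10^-8)(3.49)/(1.219e-05) = 0.006841 Ω
Seg 2: A = π(d/2)² = π(5.1000e-05 m)² = 8.171e-09 m²
R_2 = (1.14×10^-7)(11.6)/(8.171e-09) = 161.8 Ω
Seg 3: A = 5.55 mm² = 5.550e-06 m²
R_3 = (6.88×10^-8)(3.92)/(5.550e-06) = 0.04859 Ω
R_total = R_1 + R_2 + R_3 = 162 Ω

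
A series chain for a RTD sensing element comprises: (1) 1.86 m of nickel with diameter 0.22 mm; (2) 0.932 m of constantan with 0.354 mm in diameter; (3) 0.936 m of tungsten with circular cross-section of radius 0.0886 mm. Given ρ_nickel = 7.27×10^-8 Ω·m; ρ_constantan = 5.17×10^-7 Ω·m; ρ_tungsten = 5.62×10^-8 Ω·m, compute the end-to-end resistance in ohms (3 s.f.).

Seg 1: A = π(d/2)² = π(1.1000e-04 m)² = 3.801e-08 m²
R_1 = (7.27×10^-8)(1.86)/(3.801e-08) = 3.557 Ω
Seg 2: A = π(d/2)² = π(1.7700e-04 m)² = 9.842e-08 m²
R_2 = (5.17×10^-7)(0.932)/(9.842e-08) = 4.896 Ω
Seg 3: A = πr² = π(8.8600e-05 m)² = 2.466e-08 m²
R_3 = (5.62×10^-8)(0.936)/(2.466e-08) = 2.133 Ω
R_total = R_1 + R_2 + R_3 = 10.6 Ω

10.6 Ω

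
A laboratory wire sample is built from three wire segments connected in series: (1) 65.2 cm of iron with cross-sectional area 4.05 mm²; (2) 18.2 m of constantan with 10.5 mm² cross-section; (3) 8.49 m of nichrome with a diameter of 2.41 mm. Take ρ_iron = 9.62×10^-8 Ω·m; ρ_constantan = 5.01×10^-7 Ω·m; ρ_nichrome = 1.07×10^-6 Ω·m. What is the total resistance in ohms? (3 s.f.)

2.88 Ω

Seg 1: A = 4.05 mm² = 4.050e-06 m²
R_1 = (9.62×10^-8)(0.652)/(4.050e-06) = 0.01549 Ω
Seg 2: A = 10.5 mm² = 1.050e-05 m²
R_2 = (5.01×10^-7)(18.2)/(1.050e-05) = 0.8684 Ω
Seg 3: A = π(d/2)² = π(1.2050e-03 m)² = 4.562e-06 m²
R_3 = (1.07×10^-6)(8.49)/(4.562e-06) = 1.991 Ω
R_total = R_1 + R_2 + R_3 = 2.88 Ω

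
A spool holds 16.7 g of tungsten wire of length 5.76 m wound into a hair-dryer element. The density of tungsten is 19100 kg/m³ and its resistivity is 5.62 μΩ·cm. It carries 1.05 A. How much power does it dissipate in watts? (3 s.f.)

2.35 W

ρ = 5.62 μΩ·cm = 5.62×10^-8 Ω·m
A = m/(density·L) = 0.0167/(19100×5.76) = 1.5180e-07 m²
R = ρL/A = (5.62×10^-8)(5.76)/(1.5180e-07) = 2.133 Ω
P = I²R = (1.05)² × 2.133 = 2.35 W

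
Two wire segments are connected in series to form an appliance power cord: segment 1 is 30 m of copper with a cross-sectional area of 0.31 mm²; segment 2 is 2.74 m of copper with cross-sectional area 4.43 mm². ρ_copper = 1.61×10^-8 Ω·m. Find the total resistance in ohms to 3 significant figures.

1.57 Ω

Segment 1: A = 0.31 mm² = 3.100e-07 m²
R₁ = ρL/A = (1.61×10^-8)(30)/(3.100e-07) = 1.558 Ω
Segment 2: A = 4.43 mm² = 4.430e-06 m²
R₂ = (1.61×10^-8)(2.74)/(4.430e-06) = 0.009958 Ω
R = R₁ + R₂ = 1.57 Ω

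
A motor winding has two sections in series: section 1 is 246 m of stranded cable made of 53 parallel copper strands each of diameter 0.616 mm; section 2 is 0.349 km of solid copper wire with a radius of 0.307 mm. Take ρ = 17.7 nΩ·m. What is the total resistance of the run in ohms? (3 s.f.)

21.1 Ω

ρ = 17.7 nΩ·m = 1.77×10^-8 Ω·m
Section 1: A_strand = π(3.0800e-04)² = 2.980e-07 m²; R₁ = ρL/(N·A_s) = (1.77×10^-8)(246)/(53×2.980e-07) = 0.2757 Ω
Section 2: A = πr² = π(3.0700e-04 m)² = 2.961e-07 m²
R₂ = (1.77×10^-8)(349)/(2.961e-07) = 20.86 Ω
R = R₁ + R₂ = 21.1 Ω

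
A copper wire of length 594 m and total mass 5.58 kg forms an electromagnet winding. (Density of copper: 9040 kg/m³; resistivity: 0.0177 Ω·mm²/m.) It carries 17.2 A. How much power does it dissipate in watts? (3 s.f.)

ρ = 0.0177 Ω·mm²/m = 1.77×10^-8 Ω·m
A = m/(density·L) = 5.58/(9040×594) = 1.0392e-06 m²
R = ρL/A = (1.77×10^-8)(594)/(1.0392e-06) = 10.12 Ω
P = I²R = (17.2)² × 10.12 = 2990 W

2990 W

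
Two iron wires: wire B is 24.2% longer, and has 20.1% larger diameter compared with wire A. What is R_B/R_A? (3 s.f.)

0.861

R ∝ L/d², so R_B/R_A = (1 + 24.2/100) × (1 + 20.1/100)⁻²
= 1.242 × 0.6933 = 0.861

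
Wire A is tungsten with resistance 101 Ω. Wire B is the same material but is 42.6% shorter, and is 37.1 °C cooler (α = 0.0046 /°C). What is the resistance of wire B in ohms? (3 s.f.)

R ∝ ρL/d² with ρ ∝ (1+αΔT), so R_B/R_A = (1 − 42.6/100) × (1 − 0.0046×37.1)
= 0.574 × 0.8293 = 0.476
R_B = 0.476 × 101 = 48.1 Ω

48.1 Ω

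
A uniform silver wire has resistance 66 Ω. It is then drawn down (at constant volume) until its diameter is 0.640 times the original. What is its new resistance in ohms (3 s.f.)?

393 Ω

Volume constant ⇒ L' = L/r² with r = 0.64. R' = ρL'/A' = ρ(L/r²)/(πr²d₀²/4) = R/r⁴.
R' = 5.96 × 66 = 393 Ω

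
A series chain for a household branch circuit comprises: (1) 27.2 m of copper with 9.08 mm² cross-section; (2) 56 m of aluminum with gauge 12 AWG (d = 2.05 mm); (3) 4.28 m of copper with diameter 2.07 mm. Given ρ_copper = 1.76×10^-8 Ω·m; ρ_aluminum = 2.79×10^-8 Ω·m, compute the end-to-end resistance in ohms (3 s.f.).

Seg 1: A = 9.08 mm² = 9.080e-06 m²
R_1 = (1.76×10^-8)(27.2)/(9.080e-06) = 0.05272 Ω
Seg 2: A = π(2.05/2 mm)² = π(1.0250e-03 m)² = 3.301e-06 m²
R_2 = (2.79×10^-8)(56)/(3.301e-06) = 0.4734 Ω
Seg 3: A = π(d/2)² = π(1.0350e-03 m)² = 3.365e-06 m²
R_3 = (1.76×10^-8)(4.28)/(3.365e-06) = 0.02238 Ω
R_total = R_1 + R_2 + R_3 = 0.548 Ω

0.548 Ω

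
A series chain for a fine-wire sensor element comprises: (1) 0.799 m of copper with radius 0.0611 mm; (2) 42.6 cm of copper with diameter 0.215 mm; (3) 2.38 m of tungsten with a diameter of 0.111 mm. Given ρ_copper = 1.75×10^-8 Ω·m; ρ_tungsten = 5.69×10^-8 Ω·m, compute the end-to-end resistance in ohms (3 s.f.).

Seg 1: A = πr² = π(6.1100e-05 m)² = 1.173e-08 m²
R_1 = (1.75×10^-8)(0.799)/(1.173e-08) = 1.192 Ω
Seg 2: A = π(d/2)² = π(1.0750e-04 m)² = 3.631e-08 m²
R_2 = (1.75×10^-8)(0.426)/(3.631e-08) = 0.2053 Ω
Seg 3: A = π(d/2)² = π(5.5500e-05 m)² = 9.677e-09 m²
R_3 = (5.69×10^-8)(2.38)/(9.677e-09) = 13.99 Ω
R_total = R_1 + R_2 + R_3 = 15.4 Ω

15.4 Ω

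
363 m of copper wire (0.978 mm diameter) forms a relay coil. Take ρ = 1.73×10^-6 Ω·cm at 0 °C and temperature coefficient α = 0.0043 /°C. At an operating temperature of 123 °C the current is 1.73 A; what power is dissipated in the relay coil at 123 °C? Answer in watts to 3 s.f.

38.3 W

ρ = 1.73×10^-6 Ω·cm = 1.73×10^-8 Ω·m
A = π(d/2)² = π(4.8900e-04 m)² = 7.512e-07 m²
R₍0₎ = ρL/A = (1.73×10^-8)(363)/(7.512e-07) = 8.36 Ω
R₍123₎ = R₍0₎(1 + αΔT) = 8.36 × (1 + 0.0043×123) = 12.78 Ω
P = I²R = (1.73)² × 12.78 = 38.3 W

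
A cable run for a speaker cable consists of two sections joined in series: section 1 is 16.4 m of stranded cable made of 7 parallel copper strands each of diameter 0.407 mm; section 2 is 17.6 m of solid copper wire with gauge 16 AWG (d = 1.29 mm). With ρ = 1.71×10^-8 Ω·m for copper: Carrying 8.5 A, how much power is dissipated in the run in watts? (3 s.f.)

38.9 W

Section 1: A_strand = π(2.0350e-04)² = 1.301e-07 m²; R₁ = ρL/(N·A_s) = (1.71×10^-8)(16.4)/(7×1.301e-07) = 0.3079 Ω
Section 2: A = π(1.29/2 mm)² = π(6.4500e-04 m)² = 1.307e-06 m²
R₂ = (1.71×10^-8)(17.6)/(1.307e-06) = 0.2303 Ω
R = R₁ + R₂ = 0.5382 Ω
P = I²R = (8.5)² × 0.5382 = 38.9 W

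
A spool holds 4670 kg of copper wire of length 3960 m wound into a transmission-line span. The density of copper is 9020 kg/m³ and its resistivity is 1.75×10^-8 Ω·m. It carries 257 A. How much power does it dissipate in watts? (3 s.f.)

35000 W

A = m/(density·L) = 4670/(9020×3960) = 1.3074e-04 m²
R = ρL/A = (1.75×10^-8)(3960)/(1.3074e-04) = 0.5301 Ω
P = I²R = (257)² × 0.5301 = 35000 W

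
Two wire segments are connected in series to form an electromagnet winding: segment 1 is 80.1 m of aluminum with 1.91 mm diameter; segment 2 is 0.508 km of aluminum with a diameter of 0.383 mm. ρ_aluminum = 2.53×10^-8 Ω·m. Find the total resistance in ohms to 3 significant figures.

Segment 1: A = π(d/2)² = π(9.5500e-04 m)² = 2.865e-06 m²
R₁ = ρL/A = (2.53×10^-8)(80.1)/(2.865e-06) = 0.7073 Ω
Segment 2: A = π(d/2)² = π(1.9150e-04 m)² = 1.152e-07 m²
R₂ = (2.53×10^-8)(508)/(1.152e-07) = 111.6 Ω
R = R₁ + R₂ = 112 Ω

112 Ω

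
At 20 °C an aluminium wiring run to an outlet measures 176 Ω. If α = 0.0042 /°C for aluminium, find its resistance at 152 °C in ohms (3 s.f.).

ΔT = 152 − 20 = 132 °C
R = R₀(1 + αΔT) = 176 × (1 + 0.0042×132) = 176 × 1.554 = 274 Ω

274 Ω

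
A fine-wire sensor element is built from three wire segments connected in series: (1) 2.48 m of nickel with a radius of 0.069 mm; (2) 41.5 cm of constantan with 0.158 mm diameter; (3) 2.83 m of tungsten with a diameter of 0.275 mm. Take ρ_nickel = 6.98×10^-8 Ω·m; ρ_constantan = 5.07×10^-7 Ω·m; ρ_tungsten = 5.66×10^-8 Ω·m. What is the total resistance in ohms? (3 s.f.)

Seg 1: A = πr² = π(6.9000e-05 m)² = 1.496e-08 m²
R_1 = (6.98×10^-8)(2.48)/(1.496e-08) = 11.57 Ω
Seg 2: A = π(d/2)² = π(7.9000e-05 m)² = 1.961e-08 m²
R_2 = (5.07×10^-7)(0.415)/(1.961e-08) = 10.73 Ω
Seg 3: A = π(d/2)² = π(1.3750e-04 m)² = 5.940e-08 m²
R_3 = (5.66×10^-8)(2.83)/(5.940e-08) = 2.697 Ω
R_total = R_1 + R_2 + R_3 = 25.0 Ω

25.0 Ω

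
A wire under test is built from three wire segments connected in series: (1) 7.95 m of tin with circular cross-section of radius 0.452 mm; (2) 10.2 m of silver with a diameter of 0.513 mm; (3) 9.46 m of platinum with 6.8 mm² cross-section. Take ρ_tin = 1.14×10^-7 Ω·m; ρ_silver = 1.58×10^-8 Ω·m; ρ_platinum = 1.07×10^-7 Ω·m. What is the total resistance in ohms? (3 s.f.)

Seg 1: A = πr² = π(4.5200e-04 m)² = 6.418e-07 m²
R_1 = (1.14×10^-7)(7.95)/(6.418e-07) = 1.412 Ω
Seg 2: A = π(d/2)² = π(2.5650e-04 m)² = 2.067e-07 m²
R_2 = (1.58×10^-8)(10.2)/(2.067e-07) = 0.7797 Ω
Seg 3: A = 6.8 mm² = 6.800e-06 m²
R_3 = (1.07×10^-7)(9.46)/(6.800e-06) = 0.1489 Ω
R_total = R_1 + R_2 + R_3 = 2.34 Ω

2.34 Ω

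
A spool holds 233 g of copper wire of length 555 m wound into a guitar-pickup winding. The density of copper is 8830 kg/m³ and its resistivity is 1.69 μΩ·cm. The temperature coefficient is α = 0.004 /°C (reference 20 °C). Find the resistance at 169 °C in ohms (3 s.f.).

315 Ω

ρ = 1.69 μΩ·cm = 1.69×10^-8 Ω·m
A = m/(density·L) = 0.233/(8830×555) = 4.7545e-08 m²
R = ρL/A = (1.69×10^-8)(555)/(4.7545e-08) = 197.3 Ω
R(169 °C) = 197.3 × (1 + 0.004×149) = 315 Ω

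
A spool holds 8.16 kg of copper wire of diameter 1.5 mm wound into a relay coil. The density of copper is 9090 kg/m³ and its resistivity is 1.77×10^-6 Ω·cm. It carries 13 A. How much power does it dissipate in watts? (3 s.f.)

860 W

ρ = 1.77×10^-6 Ω·cm = 1.77×10^-8 Ω·m
A = π(d/2)² = π(7.5000e-04 m)² = 1.7671e-06 m²
L = m/(density·A) = 8.16/(9090×1.7671e-06) = 508 m
R = ρL/A = (1.77×10^-8)(508)/(1.7671e-06) = 5.088 Ω
P = I²R = (13)² × 5.088 = 860 W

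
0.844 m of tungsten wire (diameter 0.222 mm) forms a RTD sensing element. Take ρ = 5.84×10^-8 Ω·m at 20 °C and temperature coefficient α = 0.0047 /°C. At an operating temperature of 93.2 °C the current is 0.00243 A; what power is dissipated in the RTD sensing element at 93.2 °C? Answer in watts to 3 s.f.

A = π(d/2)² = π(1.1100e-04 m)² = 3.871e-08 m²
R₍20₎ = ρL/A = (5.84×10^-8)(0.844)/(3.871e-08) = 1.273 Ω
R₍93.2₎ = R₍20₎(1 + αΔT) = 1.273 × (1 + 0.0047×73.2) = 1.711 Ω
P = I²R = (0.00243)² × 1.711 = 1.01×10^-5 W

1.01×10^-5 W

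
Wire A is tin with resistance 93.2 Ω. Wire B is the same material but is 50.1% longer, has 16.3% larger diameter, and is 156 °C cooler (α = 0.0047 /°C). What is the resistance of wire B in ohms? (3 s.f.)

27.6 Ω

R ∝ ρL/d² with ρ ∝ (1+αΔT), so R_B/R_A = (1 + 50.1/100) × (1 + 16.3/100)⁻² × (1 − 0.0047×156)
= 1.501 × 0.7393 × 0.2668 = 0.2961
R_B = 0.2961 × 93.2 = 27.6 Ω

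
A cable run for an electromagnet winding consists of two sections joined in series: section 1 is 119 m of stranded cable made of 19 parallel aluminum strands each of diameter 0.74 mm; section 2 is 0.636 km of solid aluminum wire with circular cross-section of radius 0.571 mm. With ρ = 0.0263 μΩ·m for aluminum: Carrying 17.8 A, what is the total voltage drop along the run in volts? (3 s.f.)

ρ = 0.0263 μΩ·m = 2.63×10^-8 Ω·m
Section 1: A_strand = π(3.7000e-04)² = 4.301e-07 m²; R₁ = ρL/(N·A_s) = (2.63×10^-8)(119)/(19×4.301e-07) = 0.383 Ω
Section 2: A = πr² = π(5.7100e-04 m)² = 1.024e-06 m²
R₂ = (2.63×10^-8)(636)/(1.024e-06) = 16.33 Ω
R = R₁ + R₂ = 16.71 Ω
V = IR = 17.8 × 16.71 = 297 V

297 V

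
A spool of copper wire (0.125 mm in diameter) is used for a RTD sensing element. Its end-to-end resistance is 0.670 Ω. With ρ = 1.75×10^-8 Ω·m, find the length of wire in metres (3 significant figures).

A = π(d/2)² = π(6.2500e-05 m)² = 1.227e-08 m²
L = RA/ρ = (0.67)(1.227e-08)/(1.75×10^-8) = 0.470 m

0.470 m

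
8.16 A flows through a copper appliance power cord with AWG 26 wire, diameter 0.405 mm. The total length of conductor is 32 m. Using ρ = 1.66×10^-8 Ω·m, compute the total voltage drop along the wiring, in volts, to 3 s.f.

33.6 V

A = π(0.405/2 mm)² = π(2.0250e-04 m)² = 1.288e-07 m²
R = ρL/A = (1.66×10^-8)(32)/(1.288e-07) = 4.123 Ω
V = IR = 8.16 × 4.123 = 33.6 V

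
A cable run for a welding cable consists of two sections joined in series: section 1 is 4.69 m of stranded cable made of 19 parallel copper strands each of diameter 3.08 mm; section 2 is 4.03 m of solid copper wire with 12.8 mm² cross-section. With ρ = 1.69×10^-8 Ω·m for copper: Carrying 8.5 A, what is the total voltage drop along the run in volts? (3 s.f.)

0.0500 V

Section 1: A_strand = π(1.5400e-03)² = 7.451e-06 m²; R₁ = ρL/(N·A_s) = (1.69×10^-8)(4.69)/(19×7.451e-06) = 5.599×10^-4 Ω
Section 2: A = 12.8 mm² = 1.280e-05 m²
R₂ = (1.69×10^-8)(4.03)/(1.280e-05) = 0.005321 Ω
R = R₁ + R₂ = 0.005881 Ω
V = IR = 8.5 × 0.005881 = 0.0500 V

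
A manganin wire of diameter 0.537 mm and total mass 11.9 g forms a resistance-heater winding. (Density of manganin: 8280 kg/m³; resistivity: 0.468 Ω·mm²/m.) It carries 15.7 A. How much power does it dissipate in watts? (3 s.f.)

3230 W

ρ = 0.468 Ω·mm²/m = 4.68×10^-7 Ω·m
A = π(d/2)² = π(2.6850e-04 m)² = 2.2648e-07 m²
L = m/(density·A) = 0.0119/(8280×2.2648e-07) = 6.346 m
R = ρL/A = (4.68×10^-7)(6.346)/(2.2648e-07) = 13.11 Ω
P = I²R = (15.7)² × 13.11 = 3230 W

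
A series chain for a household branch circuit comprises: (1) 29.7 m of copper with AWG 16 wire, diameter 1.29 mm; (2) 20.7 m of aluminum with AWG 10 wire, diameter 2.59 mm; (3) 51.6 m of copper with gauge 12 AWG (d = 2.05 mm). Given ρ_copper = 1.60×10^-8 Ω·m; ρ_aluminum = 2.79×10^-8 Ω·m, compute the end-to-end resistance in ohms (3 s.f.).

0.723 Ω

Seg 1: A = π(1.29/2 mm)² = π(6.4500e-04 m)² = 1.307e-06 m²
R_1 = (1.60×10^-8)(29.7)/(1.307e-06) = 0.3636 Ω
Seg 2: A = π(2.59/2 mm)² = π(1.2950e-03 m)² = 5.269e-06 m²
R_2 = (2.79×10^-8)(20.7)/(5.269e-06) = 0.1096 Ω
Seg 3: A = π(2.05/2 mm)² = π(1.0250e-03 m)² = 3.301e-06 m²
R_3 = (1.60×10^-8)(51.6)/(3.301e-06) = 0.2501 Ω
R_total = R_1 + R_2 + R_3 = 0.723 Ω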